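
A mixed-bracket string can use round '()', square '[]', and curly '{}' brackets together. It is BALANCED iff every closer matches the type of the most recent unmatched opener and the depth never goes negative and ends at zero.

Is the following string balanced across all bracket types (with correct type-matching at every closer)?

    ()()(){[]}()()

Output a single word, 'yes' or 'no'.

Answer: yes

Derivation:
pos 0: push '('; stack = (
pos 1: ')' matches '('; pop; stack = (empty)
pos 2: push '('; stack = (
pos 3: ')' matches '('; pop; stack = (empty)
pos 4: push '('; stack = (
pos 5: ')' matches '('; pop; stack = (empty)
pos 6: push '{'; stack = {
pos 7: push '['; stack = {[
pos 8: ']' matches '['; pop; stack = {
pos 9: '}' matches '{'; pop; stack = (empty)
pos 10: push '('; stack = (
pos 11: ')' matches '('; pop; stack = (empty)
pos 12: push '('; stack = (
pos 13: ')' matches '('; pop; stack = (empty)
end: stack empty → VALID
Verdict: properly nested → yes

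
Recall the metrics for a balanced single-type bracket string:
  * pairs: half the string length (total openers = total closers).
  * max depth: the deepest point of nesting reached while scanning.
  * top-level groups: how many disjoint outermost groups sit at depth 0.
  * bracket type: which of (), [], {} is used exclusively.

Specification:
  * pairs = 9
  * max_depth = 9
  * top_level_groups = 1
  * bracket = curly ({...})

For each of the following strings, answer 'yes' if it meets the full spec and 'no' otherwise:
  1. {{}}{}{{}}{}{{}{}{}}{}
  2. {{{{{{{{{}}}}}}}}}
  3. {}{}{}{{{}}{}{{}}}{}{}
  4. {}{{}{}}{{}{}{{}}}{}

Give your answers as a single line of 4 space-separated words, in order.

Answer: no yes no no

Derivation:
String 1 '{{}}{}{{}}{}{{}{}{}}{}': depth seq [1 2 1 0 1 0 1 2 1 0 1 0 1 2 1 2 1 2 1 0 1 0]
  -> pairs=11 depth=2 groups=6 -> no
String 2 '{{{{{{{{{}}}}}}}}}': depth seq [1 2 3 4 5 6 7 8 9 8 7 6 5 4 3 2 1 0]
  -> pairs=9 depth=9 groups=1 -> yes
String 3 '{}{}{}{{{}}{}{{}}}{}{}': depth seq [1 0 1 0 1 0 1 2 3 2 1 2 1 2 3 2 1 0 1 0 1 0]
  -> pairs=11 depth=3 groups=6 -> no
String 4 '{}{{}{}}{{}{}{{}}}{}': depth seq [1 0 1 2 1 2 1 0 1 2 1 2 1 2 3 2 1 0 1 0]
  -> pairs=10 depth=3 groups=4 -> no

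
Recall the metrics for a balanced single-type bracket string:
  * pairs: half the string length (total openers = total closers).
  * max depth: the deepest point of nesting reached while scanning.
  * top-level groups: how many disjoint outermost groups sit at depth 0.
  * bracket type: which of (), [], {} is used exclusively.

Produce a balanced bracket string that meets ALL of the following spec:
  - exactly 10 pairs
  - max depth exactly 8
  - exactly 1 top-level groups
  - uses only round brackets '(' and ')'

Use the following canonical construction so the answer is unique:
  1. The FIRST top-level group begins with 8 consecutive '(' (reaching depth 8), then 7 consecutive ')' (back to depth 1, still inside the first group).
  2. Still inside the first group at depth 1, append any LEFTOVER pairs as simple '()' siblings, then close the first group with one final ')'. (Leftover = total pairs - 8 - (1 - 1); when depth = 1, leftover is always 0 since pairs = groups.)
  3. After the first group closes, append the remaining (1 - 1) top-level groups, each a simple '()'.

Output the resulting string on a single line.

Spec: pairs=10 depth=8 groups=1
Leftover pairs = 10 - 8 - (1-1) = 2
First group: deep chain of depth 8 + 2 sibling pairs
Remaining 0 groups: simple '()' each

Answer: (((((((()))))))()())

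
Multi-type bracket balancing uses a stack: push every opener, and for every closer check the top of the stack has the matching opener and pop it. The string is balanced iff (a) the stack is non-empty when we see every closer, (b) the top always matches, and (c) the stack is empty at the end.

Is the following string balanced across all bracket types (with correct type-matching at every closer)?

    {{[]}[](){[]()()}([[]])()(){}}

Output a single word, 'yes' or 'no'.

pos 0: push '{'; stack = {
pos 1: push '{'; stack = {{
pos 2: push '['; stack = {{[
pos 3: ']' matches '['; pop; stack = {{
pos 4: '}' matches '{'; pop; stack = {
pos 5: push '['; stack = {[
pos 6: ']' matches '['; pop; stack = {
pos 7: push '('; stack = {(
pos 8: ')' matches '('; pop; stack = {
pos 9: push '{'; stack = {{
pos 10: push '['; stack = {{[
pos 11: ']' matches '['; pop; stack = {{
pos 12: push '('; stack = {{(
pos 13: ')' matches '('; pop; stack = {{
pos 14: push '('; stack = {{(
pos 15: ')' matches '('; pop; stack = {{
pos 16: '}' matches '{'; pop; stack = {
pos 17: push '('; stack = {(
pos 18: push '['; stack = {([
pos 19: push '['; stack = {([[
pos 20: ']' matches '['; pop; stack = {([
pos 21: ']' matches '['; pop; stack = {(
pos 22: ')' matches '('; pop; stack = {
pos 23: push '('; stack = {(
pos 24: ')' matches '('; pop; stack = {
pos 25: push '('; stack = {(
pos 26: ')' matches '('; pop; stack = {
pos 27: push '{'; stack = {{
pos 28: '}' matches '{'; pop; stack = {
pos 29: '}' matches '{'; pop; stack = (empty)
end: stack empty → VALID
Verdict: properly nested → yes

Answer: yes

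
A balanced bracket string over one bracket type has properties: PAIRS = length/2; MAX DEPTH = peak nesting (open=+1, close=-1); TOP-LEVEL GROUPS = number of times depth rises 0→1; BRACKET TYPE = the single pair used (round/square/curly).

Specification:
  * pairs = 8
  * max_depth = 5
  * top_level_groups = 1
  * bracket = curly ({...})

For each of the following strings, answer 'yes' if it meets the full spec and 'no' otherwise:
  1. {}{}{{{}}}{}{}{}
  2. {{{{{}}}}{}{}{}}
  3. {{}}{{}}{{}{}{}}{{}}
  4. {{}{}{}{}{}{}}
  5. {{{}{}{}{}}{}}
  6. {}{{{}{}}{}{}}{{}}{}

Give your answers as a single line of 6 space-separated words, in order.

String 1 '{}{}{{{}}}{}{}{}': depth seq [1 0 1 0 1 2 3 2 1 0 1 0 1 0 1 0]
  -> pairs=8 depth=3 groups=6 -> no
String 2 '{{{{{}}}}{}{}{}}': depth seq [1 2 3 4 5 4 3 2 1 2 1 2 1 2 1 0]
  -> pairs=8 depth=5 groups=1 -> yes
String 3 '{{}}{{}}{{}{}{}}{{}}': depth seq [1 2 1 0 1 2 1 0 1 2 1 2 1 2 1 0 1 2 1 0]
  -> pairs=10 depth=2 groups=4 -> no
String 4 '{{}{}{}{}{}{}}': depth seq [1 2 1 2 1 2 1 2 1 2 1 2 1 0]
  -> pairs=7 depth=2 groups=1 -> no
String 5 '{{{}{}{}{}}{}}': depth seq [1 2 3 2 3 2 3 2 3 2 1 2 1 0]
  -> pairs=7 depth=3 groups=1 -> no
String 6 '{}{{{}{}}{}{}}{{}}{}': depth seq [1 0 1 2 3 2 3 2 1 2 1 2 1 0 1 2 1 0 1 0]
  -> pairs=10 depth=3 groups=4 -> no

Answer: no yes no no no no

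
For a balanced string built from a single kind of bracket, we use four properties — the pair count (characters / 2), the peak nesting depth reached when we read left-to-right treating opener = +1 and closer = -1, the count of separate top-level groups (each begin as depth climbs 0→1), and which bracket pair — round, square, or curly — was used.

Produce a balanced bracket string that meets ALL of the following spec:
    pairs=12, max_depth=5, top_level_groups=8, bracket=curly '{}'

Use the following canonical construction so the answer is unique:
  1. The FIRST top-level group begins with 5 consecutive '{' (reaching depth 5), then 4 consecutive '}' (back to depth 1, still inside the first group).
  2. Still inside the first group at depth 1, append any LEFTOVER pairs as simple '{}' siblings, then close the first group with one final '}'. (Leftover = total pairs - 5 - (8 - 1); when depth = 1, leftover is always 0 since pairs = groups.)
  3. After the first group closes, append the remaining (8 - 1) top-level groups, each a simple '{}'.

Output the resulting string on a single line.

Answer: {{{{{}}}}}{}{}{}{}{}{}{}

Derivation:
Spec: pairs=12 depth=5 groups=8
Leftover pairs = 12 - 5 - (8-1) = 0
First group: deep chain of depth 5 + 0 sibling pairs
Remaining 7 groups: simple '{}' each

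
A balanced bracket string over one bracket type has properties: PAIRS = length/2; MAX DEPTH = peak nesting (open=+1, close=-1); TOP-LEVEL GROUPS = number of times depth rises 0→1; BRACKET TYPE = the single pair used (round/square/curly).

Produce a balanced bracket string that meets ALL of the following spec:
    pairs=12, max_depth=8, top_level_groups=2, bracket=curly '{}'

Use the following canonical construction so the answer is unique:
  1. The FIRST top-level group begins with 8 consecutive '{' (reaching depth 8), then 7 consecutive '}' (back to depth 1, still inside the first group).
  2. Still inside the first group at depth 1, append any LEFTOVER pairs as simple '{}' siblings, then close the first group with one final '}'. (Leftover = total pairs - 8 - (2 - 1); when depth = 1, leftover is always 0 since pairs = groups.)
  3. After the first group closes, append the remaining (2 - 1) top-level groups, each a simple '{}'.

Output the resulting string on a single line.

Answer: {{{{{{{{}}}}}}}{}{}{}}{}

Derivation:
Spec: pairs=12 depth=8 groups=2
Leftover pairs = 12 - 8 - (2-1) = 3
First group: deep chain of depth 8 + 3 sibling pairs
Remaining 1 groups: simple '{}' each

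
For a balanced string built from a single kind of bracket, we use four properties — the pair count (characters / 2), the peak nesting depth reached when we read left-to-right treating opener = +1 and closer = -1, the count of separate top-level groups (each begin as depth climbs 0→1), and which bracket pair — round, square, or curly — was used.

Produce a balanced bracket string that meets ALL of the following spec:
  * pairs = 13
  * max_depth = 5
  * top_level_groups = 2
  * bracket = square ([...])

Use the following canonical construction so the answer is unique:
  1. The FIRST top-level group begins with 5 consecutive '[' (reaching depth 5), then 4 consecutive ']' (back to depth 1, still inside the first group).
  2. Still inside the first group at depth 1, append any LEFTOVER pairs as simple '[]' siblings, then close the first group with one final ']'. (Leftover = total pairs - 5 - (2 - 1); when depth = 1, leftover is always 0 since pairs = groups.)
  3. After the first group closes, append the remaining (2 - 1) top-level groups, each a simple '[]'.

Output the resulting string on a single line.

Answer: [[[[[]]]][][][][][][][]][]

Derivation:
Spec: pairs=13 depth=5 groups=2
Leftover pairs = 13 - 5 - (2-1) = 7
First group: deep chain of depth 5 + 7 sibling pairs
Remaining 1 groups: simple '[]' each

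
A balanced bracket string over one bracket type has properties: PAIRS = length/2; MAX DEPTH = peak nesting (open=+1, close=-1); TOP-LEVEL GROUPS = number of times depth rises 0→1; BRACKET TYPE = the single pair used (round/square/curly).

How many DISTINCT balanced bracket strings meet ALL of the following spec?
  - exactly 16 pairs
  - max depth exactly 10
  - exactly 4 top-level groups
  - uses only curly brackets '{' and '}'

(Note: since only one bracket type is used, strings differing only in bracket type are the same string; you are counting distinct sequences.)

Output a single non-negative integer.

Answer: 7808

Derivation:
Spec: pairs=16 depth=10 groups=4
Count(depth <= 10) = 4344773
Count(depth <= 9) = 4336965
Count(depth == 10) = 4344773 - 4336965 = 7808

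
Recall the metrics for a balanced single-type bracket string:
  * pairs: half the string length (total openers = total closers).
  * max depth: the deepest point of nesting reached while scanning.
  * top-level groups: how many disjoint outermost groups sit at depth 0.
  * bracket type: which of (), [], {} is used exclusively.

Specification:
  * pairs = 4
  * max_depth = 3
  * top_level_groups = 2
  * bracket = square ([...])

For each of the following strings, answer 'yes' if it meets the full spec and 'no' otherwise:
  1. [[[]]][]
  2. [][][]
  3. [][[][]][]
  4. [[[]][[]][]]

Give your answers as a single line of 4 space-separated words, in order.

Answer: yes no no no

Derivation:
String 1 '[[[]]][]': depth seq [1 2 3 2 1 0 1 0]
  -> pairs=4 depth=3 groups=2 -> yes
String 2 '[][][]': depth seq [1 0 1 0 1 0]
  -> pairs=3 depth=1 groups=3 -> no
String 3 '[][[][]][]': depth seq [1 0 1 2 1 2 1 0 1 0]
  -> pairs=5 depth=2 groups=3 -> no
String 4 '[[[]][[]][]]': depth seq [1 2 3 2 1 2 3 2 1 2 1 0]
  -> pairs=6 depth=3 groups=1 -> no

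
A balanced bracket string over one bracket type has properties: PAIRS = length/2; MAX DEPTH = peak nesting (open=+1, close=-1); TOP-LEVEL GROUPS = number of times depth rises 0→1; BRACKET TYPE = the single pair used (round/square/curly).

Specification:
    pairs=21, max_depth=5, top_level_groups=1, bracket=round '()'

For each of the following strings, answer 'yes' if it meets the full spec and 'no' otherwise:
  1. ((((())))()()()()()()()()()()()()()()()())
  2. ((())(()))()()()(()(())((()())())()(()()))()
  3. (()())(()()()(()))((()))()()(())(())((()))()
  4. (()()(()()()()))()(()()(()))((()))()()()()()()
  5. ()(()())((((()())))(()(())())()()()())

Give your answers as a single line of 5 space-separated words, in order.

Answer: yes no no no no

Derivation:
String 1 '((((())))()()()()()()()()()()()()()()()())': depth seq [1 2 3 4 5 4 3 2 1 2 1 2 1 2 1 2 1 2 1 2 1 2 1 2 1 2 1 2 1 2 1 2 1 2 1 2 1 2 1 2 1 0]
  -> pairs=21 depth=5 groups=1 -> yes
String 2 '((())(()))()()()(()(())((()())())()(()()))()': depth seq [1 2 3 2 1 2 3 2 1 0 1 0 1 0 1 0 1 2 1 2 3 2 1 2 3 4 3 4 3 2 3 2 1 2 1 2 3 2 3 2 1 0 1 0]
  -> pairs=22 depth=4 groups=6 -> no
String 3 '(()())(()()()(()))((()))()()(())(())((()))()': depth seq [1 2 1 2 1 0 1 2 1 2 1 2 1 2 3 2 1 0 1 2 3 2 1 0 1 0 1 0 1 2 1 0 1 2 1 0 1 2 3 2 1 0 1 0]
  -> pairs=22 depth=3 groups=9 -> no
String 4 '(()()(()()()()))()(()()(()))((()))()()()()()()': depth seq [1 2 1 2 1 2 3 2 3 2 3 2 3 2 1 0 1 0 1 2 1 2 1 2 3 2 1 0 1 2 3 2 1 0 1 0 1 0 1 0 1 0 1 0 1 0]
  -> pairs=23 depth=3 groups=10 -> no
String 5 '()(()())((((()())))(()(())())()()()())': depth seq [1 0 1 2 1 2 1 0 1 2 3 4 5 4 5 4 3 2 1 2 3 2 3 4 3 2 3 2 1 2 1 2 1 2 1 2 1 0]
  -> pairs=19 depth=5 groups=3 -> no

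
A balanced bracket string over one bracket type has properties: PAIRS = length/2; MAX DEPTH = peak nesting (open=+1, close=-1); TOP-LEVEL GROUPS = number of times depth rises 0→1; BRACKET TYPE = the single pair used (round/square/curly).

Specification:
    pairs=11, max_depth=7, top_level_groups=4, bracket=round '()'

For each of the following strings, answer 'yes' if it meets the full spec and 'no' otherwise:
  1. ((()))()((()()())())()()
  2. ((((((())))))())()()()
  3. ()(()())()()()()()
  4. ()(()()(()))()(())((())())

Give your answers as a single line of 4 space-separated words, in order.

String 1 '((()))()((()()())())()()': depth seq [1 2 3 2 1 0 1 0 1 2 3 2 3 2 3 2 1 2 1 0 1 0 1 0]
  -> pairs=12 depth=3 groups=5 -> no
String 2 '((((((())))))())()()()': depth seq [1 2 3 4 5 6 7 6 5 4 3 2 1 2 1 0 1 0 1 0 1 0]
  -> pairs=11 depth=7 groups=4 -> yes
String 3 '()(()())()()()()()': depth seq [1 0 1 2 1 2 1 0 1 0 1 0 1 0 1 0 1 0]
  -> pairs=9 depth=2 groups=7 -> no
String 4 '()(()()(()))()(())((())())': depth seq [1 0 1 2 1 2 1 2 3 2 1 0 1 0 1 2 1 0 1 2 3 2 1 2 1 0]
  -> pairs=13 depth=3 groups=5 -> no

Answer: no yes no no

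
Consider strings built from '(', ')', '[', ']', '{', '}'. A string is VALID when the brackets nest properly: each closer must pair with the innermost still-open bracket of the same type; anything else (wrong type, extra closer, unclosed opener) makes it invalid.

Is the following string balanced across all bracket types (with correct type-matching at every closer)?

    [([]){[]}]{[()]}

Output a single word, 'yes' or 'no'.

Answer: yes

Derivation:
pos 0: push '['; stack = [
pos 1: push '('; stack = [(
pos 2: push '['; stack = [([
pos 3: ']' matches '['; pop; stack = [(
pos 4: ')' matches '('; pop; stack = [
pos 5: push '{'; stack = [{
pos 6: push '['; stack = [{[
pos 7: ']' matches '['; pop; stack = [{
pos 8: '}' matches '{'; pop; stack = [
pos 9: ']' matches '['; pop; stack = (empty)
pos 10: push '{'; stack = {
pos 11: push '['; stack = {[
pos 12: push '('; stack = {[(
pos 13: ')' matches '('; pop; stack = {[
pos 14: ']' matches '['; pop; stack = {
pos 15: '}' matches '{'; pop; stack = (empty)
end: stack empty → VALID
Verdict: properly nested → yes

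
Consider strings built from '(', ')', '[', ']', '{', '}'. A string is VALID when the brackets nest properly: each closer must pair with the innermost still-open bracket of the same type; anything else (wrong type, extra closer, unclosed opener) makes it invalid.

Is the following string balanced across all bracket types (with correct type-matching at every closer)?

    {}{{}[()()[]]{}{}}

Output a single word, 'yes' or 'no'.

Answer: yes

Derivation:
pos 0: push '{'; stack = {
pos 1: '}' matches '{'; pop; stack = (empty)
pos 2: push '{'; stack = {
pos 3: push '{'; stack = {{
pos 4: '}' matches '{'; pop; stack = {
pos 5: push '['; stack = {[
pos 6: push '('; stack = {[(
pos 7: ')' matches '('; pop; stack = {[
pos 8: push '('; stack = {[(
pos 9: ')' matches '('; pop; stack = {[
pos 10: push '['; stack = {[[
pos 11: ']' matches '['; pop; stack = {[
pos 12: ']' matches '['; pop; stack = {
pos 13: push '{'; stack = {{
pos 14: '}' matches '{'; pop; stack = {
pos 15: push '{'; stack = {{
pos 16: '}' matches '{'; pop; stack = {
pos 17: '}' matches '{'; pop; stack = (empty)
end: stack empty → VALID
Verdict: properly nested → yes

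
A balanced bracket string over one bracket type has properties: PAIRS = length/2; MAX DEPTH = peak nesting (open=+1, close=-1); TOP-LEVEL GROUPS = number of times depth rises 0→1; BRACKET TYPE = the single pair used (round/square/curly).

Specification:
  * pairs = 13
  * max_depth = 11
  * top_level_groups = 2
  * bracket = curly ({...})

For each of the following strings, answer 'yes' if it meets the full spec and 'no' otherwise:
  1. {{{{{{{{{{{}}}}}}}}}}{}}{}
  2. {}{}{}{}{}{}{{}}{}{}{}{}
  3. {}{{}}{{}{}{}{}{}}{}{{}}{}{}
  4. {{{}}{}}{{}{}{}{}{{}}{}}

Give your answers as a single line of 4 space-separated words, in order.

Answer: yes no no no

Derivation:
String 1 '{{{{{{{{{{{}}}}}}}}}}{}}{}': depth seq [1 2 3 4 5 6 7 8 9 10 11 10 9 8 7 6 5 4 3 2 1 2 1 0 1 0]
  -> pairs=13 depth=11 groups=2 -> yes
String 2 '{}{}{}{}{}{}{{}}{}{}{}{}': depth seq [1 0 1 0 1 0 1 0 1 0 1 0 1 2 1 0 1 0 1 0 1 0 1 0]
  -> pairs=12 depth=2 groups=11 -> no
String 3 '{}{{}}{{}{}{}{}{}}{}{{}}{}{}': depth seq [1 0 1 2 1 0 1 2 1 2 1 2 1 2 1 2 1 0 1 0 1 2 1 0 1 0 1 0]
  -> pairs=14 depth=2 groups=7 -> no
String 4 '{{{}}{}}{{}{}{}{}{{}}{}}': depth seq [1 2 3 2 1 2 1 0 1 2 1 2 1 2 1 2 1 2 3 2 1 2 1 0]
  -> pairs=12 depth=3 groups=2 -> no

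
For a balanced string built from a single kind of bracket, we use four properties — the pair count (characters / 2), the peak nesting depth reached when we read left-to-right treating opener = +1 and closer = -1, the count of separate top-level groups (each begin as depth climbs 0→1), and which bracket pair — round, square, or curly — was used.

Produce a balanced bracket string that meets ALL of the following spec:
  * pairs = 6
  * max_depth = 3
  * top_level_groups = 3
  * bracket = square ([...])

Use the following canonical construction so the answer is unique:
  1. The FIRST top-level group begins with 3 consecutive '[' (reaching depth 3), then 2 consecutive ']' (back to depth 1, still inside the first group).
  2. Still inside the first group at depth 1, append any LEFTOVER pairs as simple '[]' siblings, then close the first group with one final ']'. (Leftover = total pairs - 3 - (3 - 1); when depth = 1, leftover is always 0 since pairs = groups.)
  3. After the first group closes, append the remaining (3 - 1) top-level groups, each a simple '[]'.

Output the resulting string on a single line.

Answer: [[[]][]][][]

Derivation:
Spec: pairs=6 depth=3 groups=3
Leftover pairs = 6 - 3 - (3-1) = 1
First group: deep chain of depth 3 + 1 sibling pairs
Remaining 2 groups: simple '[]' each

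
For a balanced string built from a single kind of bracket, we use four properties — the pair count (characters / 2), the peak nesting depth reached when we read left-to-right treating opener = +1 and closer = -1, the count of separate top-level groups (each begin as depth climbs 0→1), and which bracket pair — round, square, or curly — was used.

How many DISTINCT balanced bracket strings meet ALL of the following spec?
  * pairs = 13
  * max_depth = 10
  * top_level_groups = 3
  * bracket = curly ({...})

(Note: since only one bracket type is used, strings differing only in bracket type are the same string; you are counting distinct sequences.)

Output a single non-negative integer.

Spec: pairs=13 depth=10 groups=3
Count(depth <= 10) = 149223
Count(depth <= 9) = 149166
Count(depth == 10) = 149223 - 149166 = 57

Answer: 57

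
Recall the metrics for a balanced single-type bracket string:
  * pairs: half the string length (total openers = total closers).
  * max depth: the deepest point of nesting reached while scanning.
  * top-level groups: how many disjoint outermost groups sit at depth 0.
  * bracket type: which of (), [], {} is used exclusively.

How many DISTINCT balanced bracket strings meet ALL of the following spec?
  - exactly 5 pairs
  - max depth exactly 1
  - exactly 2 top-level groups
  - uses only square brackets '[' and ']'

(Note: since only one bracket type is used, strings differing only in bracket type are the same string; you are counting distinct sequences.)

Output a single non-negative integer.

Answer: 0

Derivation:
Spec: pairs=5 depth=1 groups=2
Count(depth <= 1) = 0
Count(depth <= 0) = 0
Count(depth == 1) = 0 - 0 = 0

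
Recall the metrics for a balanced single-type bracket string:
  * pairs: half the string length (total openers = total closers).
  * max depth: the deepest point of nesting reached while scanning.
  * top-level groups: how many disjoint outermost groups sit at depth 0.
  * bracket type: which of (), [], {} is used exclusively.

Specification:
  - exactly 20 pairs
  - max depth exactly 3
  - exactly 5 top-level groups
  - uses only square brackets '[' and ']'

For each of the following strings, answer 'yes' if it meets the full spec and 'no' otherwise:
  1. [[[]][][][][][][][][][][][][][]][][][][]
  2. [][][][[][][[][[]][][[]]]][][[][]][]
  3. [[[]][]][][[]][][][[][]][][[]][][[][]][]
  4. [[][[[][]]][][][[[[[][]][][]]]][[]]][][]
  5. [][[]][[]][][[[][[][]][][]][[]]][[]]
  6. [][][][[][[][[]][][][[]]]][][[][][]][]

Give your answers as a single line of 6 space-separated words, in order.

Answer: yes no no no no no

Derivation:
String 1 '[[[]][][][][][][][][][][][][][]][][][][]': depth seq [1 2 3 2 1 2 1 2 1 2 1 2 1 2 1 2 1 2 1 2 1 2 1 2 1 2 1 2 1 2 1 0 1 0 1 0 1 0 1 0]
  -> pairs=20 depth=3 groups=5 -> yes
String 2 '[][][][[][][[][[]][][[]]]][][[][]][]': depth seq [1 0 1 0 1 0 1 2 1 2 1 2 3 2 3 4 3 2 3 2 3 4 3 2 1 0 1 0 1 2 1 2 1 0 1 0]
  -> pairs=18 depth=4 groups=7 -> no
String 3 '[[[]][]][][[]][][][[][]][][[]][][[][]][]': depth seq [1 2 3 2 1 2 1 0 1 0 1 2 1 0 1 0 1 0 1 2 1 2 1 0 1 0 1 2 1 0 1 0 1 2 1 2 1 0 1 0]
  -> pairs=20 depth=3 groups=11 -> no
String 4 '[[][[[][]]][][][[[[[][]][][]]]][[]]][][]': depth seq [1 2 1 2 3 4 3 4 3 2 1 2 1 2 1 2 3 4 5 6 5 6 5 4 5 4 5 4 3 2 1 2 3 2 1 0 1 0 1 0]
  -> pairs=20 depth=6 groups=3 -> no
String 5 '[][[]][[]][][[[][[][]][][]][[]]][[]]': depth seq [1 0 1 2 1 0 1 2 1 0 1 0 1 2 3 2 3 4 3 4 3 2 3 2 3 2 1 2 3 2 1 0 1 2 1 0]
  -> pairs=18 depth=4 groups=6 -> no
String 6 '[][][][[][[][[]][][][[]]]][][[][][]][]': depth seq [1 0 1 0 1 0 1 2 1 2 3 2 3 4 3 2 3 2 3 2 3 4 3 2 1 0 1 0 1 2 1 2 1 2 1 0 1 0]
  -> pairs=19 depth=4 groups=7 -> no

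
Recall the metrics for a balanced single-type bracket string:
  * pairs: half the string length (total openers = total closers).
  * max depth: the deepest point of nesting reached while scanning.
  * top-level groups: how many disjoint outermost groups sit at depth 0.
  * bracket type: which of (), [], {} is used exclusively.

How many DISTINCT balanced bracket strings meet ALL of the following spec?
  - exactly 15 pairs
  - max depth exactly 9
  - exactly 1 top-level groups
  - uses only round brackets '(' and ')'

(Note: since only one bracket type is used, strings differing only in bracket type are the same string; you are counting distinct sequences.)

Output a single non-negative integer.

Spec: pairs=15 depth=9 groups=1
Count(depth <= 9) = 2613834
Count(depth <= 8) = 2473785
Count(depth == 9) = 2613834 - 2473785 = 140049

Answer: 140049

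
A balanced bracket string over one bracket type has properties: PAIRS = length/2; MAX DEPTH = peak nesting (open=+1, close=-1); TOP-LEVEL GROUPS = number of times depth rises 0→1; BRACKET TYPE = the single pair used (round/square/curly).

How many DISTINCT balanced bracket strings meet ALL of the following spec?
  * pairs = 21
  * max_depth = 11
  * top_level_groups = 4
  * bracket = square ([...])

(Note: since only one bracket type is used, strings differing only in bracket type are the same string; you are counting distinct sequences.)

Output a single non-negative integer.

Spec: pairs=21 depth=11 groups=4
Count(depth <= 11) = 3023517900
Count(depth <= 10) = 3005266836
Count(depth == 11) = 3023517900 - 3005266836 = 18251064

Answer: 18251064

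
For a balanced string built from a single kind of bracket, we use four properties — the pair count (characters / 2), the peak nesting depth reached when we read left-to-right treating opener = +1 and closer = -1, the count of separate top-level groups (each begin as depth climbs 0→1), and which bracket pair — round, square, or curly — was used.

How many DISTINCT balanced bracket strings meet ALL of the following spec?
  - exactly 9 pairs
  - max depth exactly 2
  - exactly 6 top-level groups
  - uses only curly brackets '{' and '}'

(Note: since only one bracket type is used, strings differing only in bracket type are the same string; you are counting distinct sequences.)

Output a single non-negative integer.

Spec: pairs=9 depth=2 groups=6
Count(depth <= 2) = 56
Count(depth <= 1) = 0
Count(depth == 2) = 56 - 0 = 56

Answer: 56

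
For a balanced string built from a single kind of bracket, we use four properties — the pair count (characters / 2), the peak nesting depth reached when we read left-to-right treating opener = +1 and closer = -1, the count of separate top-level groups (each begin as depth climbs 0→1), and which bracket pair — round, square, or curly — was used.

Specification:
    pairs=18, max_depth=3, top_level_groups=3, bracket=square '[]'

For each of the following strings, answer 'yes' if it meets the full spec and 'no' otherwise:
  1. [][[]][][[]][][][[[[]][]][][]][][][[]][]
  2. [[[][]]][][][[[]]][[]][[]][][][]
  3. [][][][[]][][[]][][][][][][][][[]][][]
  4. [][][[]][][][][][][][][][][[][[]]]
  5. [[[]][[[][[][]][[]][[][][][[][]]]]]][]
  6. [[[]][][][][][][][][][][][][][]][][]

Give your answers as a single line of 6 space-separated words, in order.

Answer: no no no no no yes

Derivation:
String 1 '[][[]][][[]][][][[[[]][]][][]][][][[]][]': depth seq [1 0 1 2 1 0 1 0 1 2 1 0 1 0 1 0 1 2 3 4 3 2 3 2 1 2 1 2 1 0 1 0 1 0 1 2 1 0 1 0]
  -> pairs=20 depth=4 groups=11 -> no
String 2 '[[[][]]][][][[[]]][[]][[]][][][]': depth seq [1 2 3 2 3 2 1 0 1 0 1 0 1 2 3 2 1 0 1 2 1 0 1 2 1 0 1 0 1 0 1 0]
  -> pairs=16 depth=3 groups=9 -> no
String 3 '[][][][[]][][[]][][][][][][][][[]][][]': depth seq [1 0 1 0 1 0 1 2 1 0 1 0 1 2 1 0 1 0 1 0 1 0 1 0 1 0 1 0 1 0 1 2 1 0 1 0 1 0]
  -> pairs=19 depth=2 groups=16 -> no
String 4 '[][][[]][][][][][][][][][][[][[]]]': depth seq [1 0 1 0 1 2 1 0 1 0 1 0 1 0 1 0 1 0 1 0 1 0 1 0 1 0 1 2 1 2 3 2 1 0]
  -> pairs=17 depth=3 groups=13 -> no
String 5 '[[[]][[[][[][]][[]][[][][][[][]]]]]][]': depth seq [1 2 3 2 1 2 3 4 3 4 5 4 5 4 3 4 5 4 3 4 5 4 5 4 5 4 5 6 5 6 5 4 3 2 1 0 1 0]
  -> pairs=19 depth=6 groups=2 -> no
String 6 '[[[]][][][][][][][][][][][][][]][][]': depth seq [1 2 3 2 1 2 1 2 1 2 1 2 1 2 1 2 1 2 1 2 1 2 1 2 1 2 1 2 1 2 1 0 1 0 1 0]
  -> pairs=18 depth=3 groups=3 -> yes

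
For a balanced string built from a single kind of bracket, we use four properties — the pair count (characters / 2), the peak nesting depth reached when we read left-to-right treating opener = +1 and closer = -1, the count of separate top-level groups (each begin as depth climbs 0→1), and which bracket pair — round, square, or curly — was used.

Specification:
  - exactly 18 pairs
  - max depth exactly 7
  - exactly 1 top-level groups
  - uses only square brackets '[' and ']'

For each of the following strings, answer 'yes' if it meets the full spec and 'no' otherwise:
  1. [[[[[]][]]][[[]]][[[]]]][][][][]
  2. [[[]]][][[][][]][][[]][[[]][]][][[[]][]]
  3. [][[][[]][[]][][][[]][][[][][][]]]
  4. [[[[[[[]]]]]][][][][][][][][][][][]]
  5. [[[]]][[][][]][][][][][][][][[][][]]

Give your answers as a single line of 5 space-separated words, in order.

Answer: no no no yes no

Derivation:
String 1 '[[[[[]][]]][[[]]][[[]]]][][][][]': depth seq [1 2 3 4 5 4 3 4 3 2 1 2 3 4 3 2 1 2 3 4 3 2 1 0 1 0 1 0 1 0 1 0]
  -> pairs=16 depth=5 groups=5 -> no
String 2 '[[[]]][][[][][]][][[]][[[]][]][][[[]][]]': depth seq [1 2 3 2 1 0 1 0 1 2 1 2 1 2 1 0 1 0 1 2 1 0 1 2 3 2 1 2 1 0 1 0 1 2 3 2 1 2 1 0]
  -> pairs=20 depth=3 groups=8 -> no
String 3 '[][[][[]][[]][][][[]][][[][][][]]]': depth seq [1 0 1 2 1 2 3 2 1 2 3 2 1 2 1 2 1 2 3 2 1 2 1 2 3 2 3 2 3 2 3 2 1 0]
  -> pairs=17 depth=3 groups=2 -> no
String 4 '[[[[[[[]]]]]][][][][][][][][][][][]]': depth seq [1 2 3 4 5 6 7 6 5 4 3 2 1 2 1 2 1 2 1 2 1 2 1 2 1 2 1 2 1 2 1 2 1 2 1 0]
  -> pairs=18 depth=7 groups=1 -> yes
String 5 '[[[]]][[][][]][][][][][][][][[][][]]': depth seq [1 2 3 2 1 0 1 2 1 2 1 2 1 0 1 0 1 0 1 0 1 0 1 0 1 0 1 0 1 2 1 2 1 2 1 0]
  -> pairs=18 depth=3 groups=10 -> no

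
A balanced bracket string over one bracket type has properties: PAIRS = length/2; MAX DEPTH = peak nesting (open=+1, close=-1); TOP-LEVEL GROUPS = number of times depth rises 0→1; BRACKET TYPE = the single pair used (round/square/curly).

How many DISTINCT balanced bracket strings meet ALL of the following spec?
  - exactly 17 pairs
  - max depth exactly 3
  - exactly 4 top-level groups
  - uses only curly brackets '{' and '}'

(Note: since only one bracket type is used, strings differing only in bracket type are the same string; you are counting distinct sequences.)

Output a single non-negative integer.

Answer: 546256

Derivation:
Spec: pairs=17 depth=3 groups=4
Count(depth <= 3) = 546816
Count(depth <= 2) = 560
Count(depth == 3) = 546816 - 560 = 546256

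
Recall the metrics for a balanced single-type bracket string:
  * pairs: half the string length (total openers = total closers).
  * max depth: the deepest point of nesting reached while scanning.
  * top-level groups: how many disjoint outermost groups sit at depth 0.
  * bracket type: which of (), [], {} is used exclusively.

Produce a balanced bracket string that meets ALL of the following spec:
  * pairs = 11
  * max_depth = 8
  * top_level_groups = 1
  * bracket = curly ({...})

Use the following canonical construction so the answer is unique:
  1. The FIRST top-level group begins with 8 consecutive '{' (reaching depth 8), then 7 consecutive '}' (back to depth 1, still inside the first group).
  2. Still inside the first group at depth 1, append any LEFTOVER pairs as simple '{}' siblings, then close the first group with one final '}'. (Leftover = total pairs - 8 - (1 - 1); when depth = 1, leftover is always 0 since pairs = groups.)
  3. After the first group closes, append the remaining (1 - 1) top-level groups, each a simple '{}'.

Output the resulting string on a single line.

Spec: pairs=11 depth=8 groups=1
Leftover pairs = 11 - 8 - (1-1) = 3
First group: deep chain of depth 8 + 3 sibling pairs
Remaining 0 groups: simple '{}' each

Answer: {{{{{{{{}}}}}}}{}{}{}}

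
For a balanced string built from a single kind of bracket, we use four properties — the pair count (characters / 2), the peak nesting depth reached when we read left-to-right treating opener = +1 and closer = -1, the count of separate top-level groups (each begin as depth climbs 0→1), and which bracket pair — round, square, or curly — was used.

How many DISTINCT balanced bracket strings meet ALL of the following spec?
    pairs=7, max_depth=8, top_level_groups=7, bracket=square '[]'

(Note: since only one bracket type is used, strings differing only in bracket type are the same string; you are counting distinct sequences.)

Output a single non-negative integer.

Answer: 0

Derivation:
Spec: pairs=7 depth=8 groups=7
Count(depth <= 8) = 1
Count(depth <= 7) = 1
Count(depth == 8) = 1 - 1 = 0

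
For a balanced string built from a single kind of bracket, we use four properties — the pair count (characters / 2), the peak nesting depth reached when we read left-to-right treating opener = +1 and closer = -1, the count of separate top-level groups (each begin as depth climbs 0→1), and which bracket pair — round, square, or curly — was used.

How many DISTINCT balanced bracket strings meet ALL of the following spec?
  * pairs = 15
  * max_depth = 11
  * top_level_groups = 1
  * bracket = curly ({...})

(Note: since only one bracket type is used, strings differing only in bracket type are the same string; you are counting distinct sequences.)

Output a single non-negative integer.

Answer: 11753

Derivation:
Spec: pairs=15 depth=11 groups=1
Count(depth <= 11) = 2671892
Count(depth <= 10) = 2660139
Count(depth == 11) = 2671892 - 2660139 = 11753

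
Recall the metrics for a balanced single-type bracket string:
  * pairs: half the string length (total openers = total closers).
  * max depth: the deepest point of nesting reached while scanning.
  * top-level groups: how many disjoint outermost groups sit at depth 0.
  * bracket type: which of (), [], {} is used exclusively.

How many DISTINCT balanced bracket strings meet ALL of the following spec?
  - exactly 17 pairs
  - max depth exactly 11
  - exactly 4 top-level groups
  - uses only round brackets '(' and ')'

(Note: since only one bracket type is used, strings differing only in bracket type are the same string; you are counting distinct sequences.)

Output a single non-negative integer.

Spec: pairs=17 depth=11 groups=4
Count(depth <= 11) = 15966584
Count(depth <= 10) = 15956496
Count(depth == 11) = 15966584 - 15956496 = 10088

Answer: 10088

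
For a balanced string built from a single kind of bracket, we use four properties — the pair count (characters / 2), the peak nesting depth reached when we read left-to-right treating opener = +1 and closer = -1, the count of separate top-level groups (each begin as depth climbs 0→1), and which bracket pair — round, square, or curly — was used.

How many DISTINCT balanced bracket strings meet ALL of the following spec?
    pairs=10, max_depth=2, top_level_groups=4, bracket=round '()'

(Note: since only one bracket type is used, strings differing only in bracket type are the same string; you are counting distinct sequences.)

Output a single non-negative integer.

Spec: pairs=10 depth=2 groups=4
Count(depth <= 2) = 84
Count(depth <= 1) = 0
Count(depth == 2) = 84 - 0 = 84

Answer: 84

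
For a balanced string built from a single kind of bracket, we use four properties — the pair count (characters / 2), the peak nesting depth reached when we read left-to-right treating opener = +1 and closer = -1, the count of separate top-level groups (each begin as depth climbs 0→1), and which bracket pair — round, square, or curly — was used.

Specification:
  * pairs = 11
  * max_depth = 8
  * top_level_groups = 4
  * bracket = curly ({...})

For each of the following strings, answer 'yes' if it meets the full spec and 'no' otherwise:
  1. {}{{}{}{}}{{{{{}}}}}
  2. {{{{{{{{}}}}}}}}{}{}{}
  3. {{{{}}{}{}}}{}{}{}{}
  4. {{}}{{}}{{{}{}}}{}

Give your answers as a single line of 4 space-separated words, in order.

Answer: no yes no no

Derivation:
String 1 '{}{{}{}{}}{{{{{}}}}}': depth seq [1 0 1 2 1 2 1 2 1 0 1 2 3 4 5 4 3 2 1 0]
  -> pairs=10 depth=5 groups=3 -> no
String 2 '{{{{{{{{}}}}}}}}{}{}{}': depth seq [1 2 3 4 5 6 7 8 7 6 5 4 3 2 1 0 1 0 1 0 1 0]
  -> pairs=11 depth=8 groups=4 -> yes
String 3 '{{{{}}{}{}}}{}{}{}{}': depth seq [1 2 3 4 3 2 3 2 3 2 1 0 1 0 1 0 1 0 1 0]
  -> pairs=10 depth=4 groups=5 -> no
String 4 '{{}}{{}}{{{}{}}}{}': depth seq [1 2 1 0 1 2 1 0 1 2 3 2 3 2 1 0 1 0]
  -> pairs=9 depth=3 groups=4 -> no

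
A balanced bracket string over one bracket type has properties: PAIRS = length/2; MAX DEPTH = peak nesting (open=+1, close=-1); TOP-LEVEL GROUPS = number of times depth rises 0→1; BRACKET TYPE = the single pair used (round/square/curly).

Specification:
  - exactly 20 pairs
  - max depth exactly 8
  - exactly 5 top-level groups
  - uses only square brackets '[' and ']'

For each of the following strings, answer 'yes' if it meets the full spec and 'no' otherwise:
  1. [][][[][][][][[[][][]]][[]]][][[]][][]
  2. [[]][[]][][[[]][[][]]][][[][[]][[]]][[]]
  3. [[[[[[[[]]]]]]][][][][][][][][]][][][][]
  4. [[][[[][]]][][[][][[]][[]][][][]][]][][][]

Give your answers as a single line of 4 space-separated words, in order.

Answer: no no yes no

Derivation:
String 1 '[][][[][][][][[[][][]]][[]]][][[]][][]': depth seq [1 0 1 0 1 2 1 2 1 2 1 2 1 2 3 4 3 4 3 4 3 2 1 2 3 2 1 0 1 0 1 2 1 0 1 0 1 0]
  -> pairs=19 depth=4 groups=7 -> no
String 2 '[[]][[]][][[[]][[][]]][][[][[]][[]]][[]]': depth seq [1 2 1 0 1 2 1 0 1 0 1 2 3 2 1 2 3 2 3 2 1 0 1 0 1 2 1 2 3 2 1 2 3 2 1 0 1 2 1 0]
  -> pairs=20 depth=3 groups=7 -> no
String 3 '[[[[[[[[]]]]]]][][][][][][][][]][][][][]': depth seq [1 2 3 4 5 6 7 8 7 6 5 4 3 2 1 2 1 2 1 2 1 2 1 2 1 2 1 2 1 2 1 0 1 0 1 0 1 0 1 0]
  -> pairs=20 depth=8 groups=5 -> yes
String 4 '[[][[[][]]][][[][][[]][[]][][][]][]][][][]': depth seq [1 2 1 2 3 4 3 4 3 2 1 2 1 2 3 2 3 2 3 4 3 2 3 4 3 2 3 2 3 2 3 2 1 2 1 0 1 0 1 0 1 0]
  -> pairs=21 depth=4 groups=4 -> no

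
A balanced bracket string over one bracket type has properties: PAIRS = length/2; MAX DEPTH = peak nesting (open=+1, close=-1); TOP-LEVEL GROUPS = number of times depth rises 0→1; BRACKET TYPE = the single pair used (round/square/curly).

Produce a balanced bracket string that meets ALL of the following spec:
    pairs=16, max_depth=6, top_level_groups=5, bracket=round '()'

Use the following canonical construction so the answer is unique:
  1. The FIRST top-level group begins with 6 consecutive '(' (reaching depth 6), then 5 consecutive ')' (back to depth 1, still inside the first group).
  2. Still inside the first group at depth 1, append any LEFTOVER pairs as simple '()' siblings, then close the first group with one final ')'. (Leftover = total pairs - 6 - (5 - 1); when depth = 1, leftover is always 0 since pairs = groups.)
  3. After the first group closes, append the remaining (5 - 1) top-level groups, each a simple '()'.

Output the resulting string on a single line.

Spec: pairs=16 depth=6 groups=5
Leftover pairs = 16 - 6 - (5-1) = 6
First group: deep chain of depth 6 + 6 sibling pairs
Remaining 4 groups: simple '()' each

Answer: (((((()))))()()()()()())()()()()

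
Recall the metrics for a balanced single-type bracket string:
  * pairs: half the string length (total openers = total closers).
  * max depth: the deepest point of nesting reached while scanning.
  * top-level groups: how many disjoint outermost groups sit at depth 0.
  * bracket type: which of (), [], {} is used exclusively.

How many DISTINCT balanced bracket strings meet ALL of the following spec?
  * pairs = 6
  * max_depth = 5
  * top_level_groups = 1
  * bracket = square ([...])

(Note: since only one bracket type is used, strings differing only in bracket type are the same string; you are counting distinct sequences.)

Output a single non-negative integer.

Answer: 7

Derivation:
Spec: pairs=6 depth=5 groups=1
Count(depth <= 5) = 41
Count(depth <= 4) = 34
Count(depth == 5) = 41 - 34 = 7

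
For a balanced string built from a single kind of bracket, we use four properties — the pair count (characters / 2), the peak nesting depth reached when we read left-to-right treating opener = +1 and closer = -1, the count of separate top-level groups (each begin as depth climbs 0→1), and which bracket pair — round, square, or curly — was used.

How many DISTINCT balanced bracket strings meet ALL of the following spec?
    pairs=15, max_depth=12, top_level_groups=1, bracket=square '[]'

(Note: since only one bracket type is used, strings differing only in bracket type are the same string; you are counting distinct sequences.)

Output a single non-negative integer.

Spec: pairs=15 depth=12 groups=1
Count(depth <= 12) = 2674117
Count(depth <= 11) = 2671892
Count(depth == 12) = 2674117 - 2671892 = 2225

Answer: 2225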